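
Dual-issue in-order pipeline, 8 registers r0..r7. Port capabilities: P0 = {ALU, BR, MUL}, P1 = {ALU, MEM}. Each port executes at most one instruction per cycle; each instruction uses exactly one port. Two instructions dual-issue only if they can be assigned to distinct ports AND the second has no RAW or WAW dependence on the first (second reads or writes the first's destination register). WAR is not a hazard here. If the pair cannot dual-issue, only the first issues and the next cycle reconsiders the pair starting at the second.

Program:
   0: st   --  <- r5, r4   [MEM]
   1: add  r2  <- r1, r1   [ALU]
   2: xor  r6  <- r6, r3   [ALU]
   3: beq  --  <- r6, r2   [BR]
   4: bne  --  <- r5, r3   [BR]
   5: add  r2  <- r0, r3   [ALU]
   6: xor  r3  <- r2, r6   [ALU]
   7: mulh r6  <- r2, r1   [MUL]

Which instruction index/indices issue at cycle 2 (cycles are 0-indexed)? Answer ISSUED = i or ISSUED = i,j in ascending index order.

ISSUED = 3

c0: i0&i1 st;add  pair
c1: i2 xor  RAW r6
c2: i3 beq  no-port BR/BR
c3: i4&i5 bne;add  pair
c4: i6&i7 xor;mulh  pair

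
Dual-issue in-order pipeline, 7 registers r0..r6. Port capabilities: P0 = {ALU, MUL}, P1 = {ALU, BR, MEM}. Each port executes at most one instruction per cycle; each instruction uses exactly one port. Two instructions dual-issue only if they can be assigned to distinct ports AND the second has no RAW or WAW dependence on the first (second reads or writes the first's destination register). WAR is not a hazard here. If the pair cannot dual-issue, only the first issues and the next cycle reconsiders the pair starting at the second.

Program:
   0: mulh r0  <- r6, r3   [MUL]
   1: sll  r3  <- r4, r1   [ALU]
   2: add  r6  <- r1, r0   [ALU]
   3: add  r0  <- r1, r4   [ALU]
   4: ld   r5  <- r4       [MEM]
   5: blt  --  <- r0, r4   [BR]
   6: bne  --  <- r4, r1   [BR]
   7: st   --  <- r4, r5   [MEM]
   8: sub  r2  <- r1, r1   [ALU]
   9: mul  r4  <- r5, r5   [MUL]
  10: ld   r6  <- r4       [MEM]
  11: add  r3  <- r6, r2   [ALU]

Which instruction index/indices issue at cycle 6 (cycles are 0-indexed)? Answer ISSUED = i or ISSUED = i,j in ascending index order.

0. mulh.MUL/sll.ALU @i0,i1  | dual
1. add.ALU/add.ALU @i2,i3  | dual
2. ld.MEM @i4  | no-port MEM/BR
3. blt.BR @i5  | no-port BR/BR
4. bne.BR @i6  | no-port BR/MEM
5. st.MEM/sub.ALU @i7,i8  | dual
6. mul.MUL @i9  | RAW r4
7. ld.MEM @i10  | RAW r6
8. add.ALU @i11  | tail

ISSUED = 9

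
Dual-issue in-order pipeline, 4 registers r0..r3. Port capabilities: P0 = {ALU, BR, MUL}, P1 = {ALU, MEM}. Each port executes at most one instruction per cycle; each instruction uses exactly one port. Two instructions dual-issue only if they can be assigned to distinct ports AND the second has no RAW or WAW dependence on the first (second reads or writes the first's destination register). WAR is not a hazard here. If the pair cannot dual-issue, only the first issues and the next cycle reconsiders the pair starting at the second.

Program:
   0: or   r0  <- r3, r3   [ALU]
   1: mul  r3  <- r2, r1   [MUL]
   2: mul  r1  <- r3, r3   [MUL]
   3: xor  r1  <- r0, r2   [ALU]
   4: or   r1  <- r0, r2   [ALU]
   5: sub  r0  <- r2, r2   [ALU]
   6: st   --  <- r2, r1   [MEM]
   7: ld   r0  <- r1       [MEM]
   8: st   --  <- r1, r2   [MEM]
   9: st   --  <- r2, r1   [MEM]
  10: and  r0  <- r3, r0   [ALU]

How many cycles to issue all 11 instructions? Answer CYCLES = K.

CYCLES = 8

t=0 i0,i1:or.ALU+mul.MUL ; 2-wide
t=1 i2:mul.MUL ; WAW r1
t=2 i3:xor.ALU ; WAW r1
t=3 i4,i5:or.ALU+sub.ALU ; 2-wide
t=4 i6:st.MEM ; no-port MEM/MEM
t=5 i7:ld.MEM ; no-port MEM/MEM
t=6 i8:st.MEM ; no-port MEM/MEM
t=7 i9,i10:st.MEM+and.ALU ; 2-wide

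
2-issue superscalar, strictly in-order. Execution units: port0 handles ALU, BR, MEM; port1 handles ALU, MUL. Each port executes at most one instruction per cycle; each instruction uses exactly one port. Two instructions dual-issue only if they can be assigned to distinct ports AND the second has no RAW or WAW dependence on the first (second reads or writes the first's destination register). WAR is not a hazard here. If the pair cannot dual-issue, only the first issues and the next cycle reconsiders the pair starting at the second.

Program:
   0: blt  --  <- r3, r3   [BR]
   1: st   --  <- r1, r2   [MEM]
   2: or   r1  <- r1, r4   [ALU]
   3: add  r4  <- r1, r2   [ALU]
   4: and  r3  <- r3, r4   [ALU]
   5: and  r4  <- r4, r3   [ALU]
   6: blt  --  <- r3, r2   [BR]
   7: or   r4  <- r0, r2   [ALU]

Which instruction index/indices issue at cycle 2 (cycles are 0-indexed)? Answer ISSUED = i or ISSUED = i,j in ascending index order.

ISSUED = 3

0. blt @i0  | no-port BR/MEM
1. st;or @i1,i2  | pair
2. add @i3  | RAW r4
3. and @i4  | RAW r3
4. and;blt @i5,i6  | pair
5. or @i7  | tail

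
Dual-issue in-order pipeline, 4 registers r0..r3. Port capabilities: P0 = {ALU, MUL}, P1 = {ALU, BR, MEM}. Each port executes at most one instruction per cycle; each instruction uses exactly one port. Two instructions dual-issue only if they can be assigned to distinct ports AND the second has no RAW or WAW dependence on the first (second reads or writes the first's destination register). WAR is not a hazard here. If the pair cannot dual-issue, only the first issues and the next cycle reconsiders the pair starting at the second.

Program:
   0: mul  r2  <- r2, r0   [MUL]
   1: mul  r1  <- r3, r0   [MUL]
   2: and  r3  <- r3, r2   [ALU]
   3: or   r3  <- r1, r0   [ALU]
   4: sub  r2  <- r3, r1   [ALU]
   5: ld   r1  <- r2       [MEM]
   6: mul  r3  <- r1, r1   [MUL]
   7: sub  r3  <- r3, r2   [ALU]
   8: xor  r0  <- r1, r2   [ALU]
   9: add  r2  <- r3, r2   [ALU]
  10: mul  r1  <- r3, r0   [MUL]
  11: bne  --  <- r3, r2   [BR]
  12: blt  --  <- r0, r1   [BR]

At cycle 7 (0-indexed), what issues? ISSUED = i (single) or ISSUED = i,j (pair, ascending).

ISSUED = 9,10

[0] i0  mul.MUL  -- no-port MUL/MUL
[1] i1,i2  mul.MUL and.ALU  -- pair
[2] i3  or.ALU  -- RAW r3
[3] i4  sub.ALU  -- RAW r2
[4] i5  ld.MEM  -- RAW r1
[5] i6  mul.MUL  -- RAW+WAW r3
[6] i7,i8  sub.ALU xor.ALU  -- pair
[7] i9,i10  add.ALU mul.MUL  -- pair
[8] i11  bne.BR  -- no-port BR/BR
[9] i12  blt.BR  -- tail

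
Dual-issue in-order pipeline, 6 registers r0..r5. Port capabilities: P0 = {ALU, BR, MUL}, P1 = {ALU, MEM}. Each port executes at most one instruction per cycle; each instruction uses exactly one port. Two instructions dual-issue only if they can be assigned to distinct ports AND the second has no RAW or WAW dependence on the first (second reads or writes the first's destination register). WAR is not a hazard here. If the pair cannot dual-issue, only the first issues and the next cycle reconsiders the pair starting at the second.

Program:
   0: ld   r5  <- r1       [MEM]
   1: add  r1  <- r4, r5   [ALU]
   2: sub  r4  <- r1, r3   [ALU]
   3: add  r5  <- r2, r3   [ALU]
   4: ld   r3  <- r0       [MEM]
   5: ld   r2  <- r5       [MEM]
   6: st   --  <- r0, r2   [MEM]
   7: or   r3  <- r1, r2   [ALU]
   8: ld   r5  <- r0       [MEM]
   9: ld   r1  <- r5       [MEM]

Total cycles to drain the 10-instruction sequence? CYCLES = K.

CYCLES = 8

#0 head=0: ld.MEM i0 RAW r5
#1 head=1: add.ALU i1 RAW r1
#2 head=2: sub.ALU;add.ALU i2&i3 2-wide
#3 head=4: ld.MEM i4 no-port MEM/MEM
#4 head=5: ld.MEM i5 no-port MEM/MEM
#5 head=6: st.MEM;or.ALU i6&i7 2-wide
#6 head=8: ld.MEM i8 no-port MEM/MEM
#7 head=9: ld.MEM i9 tail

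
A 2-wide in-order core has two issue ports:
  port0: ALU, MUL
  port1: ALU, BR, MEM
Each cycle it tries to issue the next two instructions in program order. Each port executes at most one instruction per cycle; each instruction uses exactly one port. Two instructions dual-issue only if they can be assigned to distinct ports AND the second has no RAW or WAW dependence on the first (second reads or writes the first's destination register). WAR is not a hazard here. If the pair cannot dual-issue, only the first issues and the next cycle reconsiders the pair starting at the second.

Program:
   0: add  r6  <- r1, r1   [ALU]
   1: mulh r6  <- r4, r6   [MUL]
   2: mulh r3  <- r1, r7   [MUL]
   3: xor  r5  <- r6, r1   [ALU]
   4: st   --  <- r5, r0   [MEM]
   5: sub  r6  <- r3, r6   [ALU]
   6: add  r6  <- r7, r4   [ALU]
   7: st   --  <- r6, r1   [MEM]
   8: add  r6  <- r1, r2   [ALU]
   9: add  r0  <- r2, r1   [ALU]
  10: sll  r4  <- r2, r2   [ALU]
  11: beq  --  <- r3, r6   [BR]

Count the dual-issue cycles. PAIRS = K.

0. add.ALU @i0  | RAW+WAW r6
1. mulh.MUL @i1  | no-port MUL/MUL
2. mulh.MUL+xor.ALU @i2,i3  | pair
3. st.MEM+sub.ALU @i4,i5  | pair
4. add.ALU @i6  | RAW r6
5. st.MEM+add.ALU @i7,i8  | pair
6. add.ALU+sll.ALU @i9,i10  | pair
7. beq.BR @i11  | tail

PAIRS = 4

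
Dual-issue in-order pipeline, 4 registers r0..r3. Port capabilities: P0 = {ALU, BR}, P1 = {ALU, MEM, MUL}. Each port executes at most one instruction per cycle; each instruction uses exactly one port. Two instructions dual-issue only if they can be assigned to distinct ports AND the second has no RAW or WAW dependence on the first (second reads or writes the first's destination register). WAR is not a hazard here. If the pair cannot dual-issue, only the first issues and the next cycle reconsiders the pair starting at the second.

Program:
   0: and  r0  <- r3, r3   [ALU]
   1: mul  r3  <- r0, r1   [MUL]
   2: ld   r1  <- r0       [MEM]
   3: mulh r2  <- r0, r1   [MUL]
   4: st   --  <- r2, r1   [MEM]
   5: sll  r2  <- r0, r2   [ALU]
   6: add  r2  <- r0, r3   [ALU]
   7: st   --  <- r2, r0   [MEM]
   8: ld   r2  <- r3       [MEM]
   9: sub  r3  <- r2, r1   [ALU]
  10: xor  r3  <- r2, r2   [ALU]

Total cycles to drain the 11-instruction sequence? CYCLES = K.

CYCLES = 10

t=0 i0:and.ALU ; RAW r0
t=1 i1:mul.MUL ; no-port MUL/MEM
t=2 i2:ld.MEM ; no-port MEM/MUL
t=3 i3:mulh.MUL ; no-port MUL/MEM
t=4 i4+i5:st.MEM/sll.ALU ; 2-wide
t=5 i6:add.ALU ; RAW r2
t=6 i7:st.MEM ; no-port MEM/MEM
t=7 i8:ld.MEM ; RAW r2
t=8 i9:sub.ALU ; WAW r3
t=9 i10:xor.ALU ; tail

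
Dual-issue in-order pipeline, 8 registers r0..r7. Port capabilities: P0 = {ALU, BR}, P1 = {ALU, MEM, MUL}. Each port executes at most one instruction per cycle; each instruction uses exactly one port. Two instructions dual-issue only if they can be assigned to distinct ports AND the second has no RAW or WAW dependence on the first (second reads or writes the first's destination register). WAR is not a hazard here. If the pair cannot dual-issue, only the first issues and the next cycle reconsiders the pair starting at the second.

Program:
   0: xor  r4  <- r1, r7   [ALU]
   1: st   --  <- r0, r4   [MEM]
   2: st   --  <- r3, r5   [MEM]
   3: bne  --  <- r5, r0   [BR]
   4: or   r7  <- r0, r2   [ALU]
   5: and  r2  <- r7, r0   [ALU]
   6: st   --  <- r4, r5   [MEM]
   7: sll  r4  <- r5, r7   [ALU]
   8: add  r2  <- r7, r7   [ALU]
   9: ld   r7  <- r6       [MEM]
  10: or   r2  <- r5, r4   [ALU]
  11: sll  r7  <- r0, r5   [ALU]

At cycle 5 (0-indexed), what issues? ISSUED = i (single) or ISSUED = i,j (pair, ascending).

ISSUED = 7,8

0. xor @i0  | RAW r4
1. st @i1  | no-port MEM/MEM
2. st;bne @i2,i3  | dual
3. or @i4  | RAW r7
4. and;st @i5,i6  | dual
5. sll;add @i7,i8  | dual
6. ld;or @i9,i10  | dual
7. sll @i11  | tail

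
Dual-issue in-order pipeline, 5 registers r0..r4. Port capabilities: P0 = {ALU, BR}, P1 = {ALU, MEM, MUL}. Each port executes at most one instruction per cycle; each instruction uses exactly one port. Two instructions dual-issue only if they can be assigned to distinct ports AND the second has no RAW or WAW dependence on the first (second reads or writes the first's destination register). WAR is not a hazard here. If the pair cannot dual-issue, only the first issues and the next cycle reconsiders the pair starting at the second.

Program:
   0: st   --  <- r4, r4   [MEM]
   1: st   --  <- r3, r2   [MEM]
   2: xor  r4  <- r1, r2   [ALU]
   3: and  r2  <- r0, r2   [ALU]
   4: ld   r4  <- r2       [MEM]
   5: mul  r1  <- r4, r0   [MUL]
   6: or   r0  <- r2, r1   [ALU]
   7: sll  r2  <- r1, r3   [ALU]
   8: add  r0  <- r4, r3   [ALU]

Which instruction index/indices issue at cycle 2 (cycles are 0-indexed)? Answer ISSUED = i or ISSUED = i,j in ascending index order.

c0: i0 st.MEM  no-port MEM/MEM
c1: i1&i2 st.MEM xor.ALU  2-wide
c2: i3 and.ALU  RAW r2
c3: i4 ld.MEM  no-port MEM/MUL
c4: i5 mul.MUL  RAW r1
c5: i6&i7 or.ALU sll.ALU  2-wide
c6: i8 add.ALU  tail

ISSUED = 3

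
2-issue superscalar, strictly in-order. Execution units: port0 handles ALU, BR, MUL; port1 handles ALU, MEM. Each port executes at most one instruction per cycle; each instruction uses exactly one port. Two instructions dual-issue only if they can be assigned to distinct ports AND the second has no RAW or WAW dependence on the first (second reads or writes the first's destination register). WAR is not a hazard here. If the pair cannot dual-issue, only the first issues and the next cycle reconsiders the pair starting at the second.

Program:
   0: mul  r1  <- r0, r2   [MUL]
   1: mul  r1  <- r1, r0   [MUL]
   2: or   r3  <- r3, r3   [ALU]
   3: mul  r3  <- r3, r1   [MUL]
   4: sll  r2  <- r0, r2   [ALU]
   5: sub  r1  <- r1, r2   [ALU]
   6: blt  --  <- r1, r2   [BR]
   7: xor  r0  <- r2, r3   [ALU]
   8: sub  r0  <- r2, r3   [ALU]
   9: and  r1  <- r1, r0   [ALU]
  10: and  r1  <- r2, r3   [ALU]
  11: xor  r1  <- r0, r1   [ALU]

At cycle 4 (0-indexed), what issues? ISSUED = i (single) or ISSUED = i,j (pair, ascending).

  cy0 -> i0 (mul.MUL) no-port MUL/MUL
  cy1 -> i1,i2 (mul.MUL+or.ALU) pair
  cy2 -> i3,i4 (mul.MUL+sll.ALU) pair
  cy3 -> i5 (sub.ALU) RAW r1
  cy4 -> i6,i7 (blt.BR+xor.ALU) pair
  cy5 -> i8 (sub.ALU) RAW r0
  cy6 -> i9 (and.ALU) WAW r1
  cy7 -> i10 (and.ALU) RAW+WAW r1
  cy8 -> i11 (xor.ALU) tail

ISSUED = 6,7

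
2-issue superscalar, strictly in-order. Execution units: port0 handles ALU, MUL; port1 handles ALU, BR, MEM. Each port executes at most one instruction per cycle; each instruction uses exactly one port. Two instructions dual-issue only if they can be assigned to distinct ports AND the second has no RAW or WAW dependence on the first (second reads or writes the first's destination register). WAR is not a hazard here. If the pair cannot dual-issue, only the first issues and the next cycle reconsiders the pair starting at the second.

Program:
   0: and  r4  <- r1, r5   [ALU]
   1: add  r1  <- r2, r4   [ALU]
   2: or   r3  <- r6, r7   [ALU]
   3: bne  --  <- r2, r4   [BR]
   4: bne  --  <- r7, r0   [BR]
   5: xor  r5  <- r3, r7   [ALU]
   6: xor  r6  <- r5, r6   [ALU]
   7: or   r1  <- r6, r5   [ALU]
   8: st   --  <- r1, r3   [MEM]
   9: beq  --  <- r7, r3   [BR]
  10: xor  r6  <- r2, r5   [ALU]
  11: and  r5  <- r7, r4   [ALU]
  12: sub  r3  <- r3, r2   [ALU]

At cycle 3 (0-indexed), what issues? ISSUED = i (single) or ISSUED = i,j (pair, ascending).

ISSUED = 4,5

t=0 i0:and.ALU ; RAW r4
t=1 i1&i2:add.ALU+or.ALU ; pair
t=2 i3:bne.BR ; no-port BR/BR
t=3 i4&i5:bne.BR+xor.ALU ; pair
t=4 i6:xor.ALU ; RAW r6
t=5 i7:or.ALU ; RAW r1
t=6 i8:st.MEM ; no-port MEM/BR
t=7 i9&i10:beq.BR+xor.ALU ; pair
t=8 i11&i12:and.ALU+sub.ALU ; pair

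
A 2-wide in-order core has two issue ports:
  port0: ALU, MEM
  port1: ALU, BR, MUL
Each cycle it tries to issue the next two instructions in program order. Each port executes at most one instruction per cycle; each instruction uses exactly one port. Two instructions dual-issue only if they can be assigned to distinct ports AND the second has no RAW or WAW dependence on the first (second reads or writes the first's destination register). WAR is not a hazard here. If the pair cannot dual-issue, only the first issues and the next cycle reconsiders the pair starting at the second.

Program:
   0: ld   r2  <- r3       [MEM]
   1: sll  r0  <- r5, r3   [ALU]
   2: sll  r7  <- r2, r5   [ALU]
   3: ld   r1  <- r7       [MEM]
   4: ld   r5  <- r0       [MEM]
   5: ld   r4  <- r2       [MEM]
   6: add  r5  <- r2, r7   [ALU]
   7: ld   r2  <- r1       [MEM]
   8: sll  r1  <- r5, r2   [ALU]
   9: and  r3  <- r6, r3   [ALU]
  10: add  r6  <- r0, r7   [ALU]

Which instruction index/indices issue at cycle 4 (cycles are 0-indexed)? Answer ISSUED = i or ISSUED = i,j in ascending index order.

ISSUED = 5,6

[0] i0+i1  ld;sll  -- 2-wide
[1] i2  sll  -- RAW r7
[2] i3  ld  -- no-port MEM/MEM
[3] i4  ld  -- no-port MEM/MEM
[4] i5+i6  ld;add  -- 2-wide
[5] i7  ld  -- RAW r2
[6] i8+i9  sll;and  -- 2-wide
[7] i10  add  -- tail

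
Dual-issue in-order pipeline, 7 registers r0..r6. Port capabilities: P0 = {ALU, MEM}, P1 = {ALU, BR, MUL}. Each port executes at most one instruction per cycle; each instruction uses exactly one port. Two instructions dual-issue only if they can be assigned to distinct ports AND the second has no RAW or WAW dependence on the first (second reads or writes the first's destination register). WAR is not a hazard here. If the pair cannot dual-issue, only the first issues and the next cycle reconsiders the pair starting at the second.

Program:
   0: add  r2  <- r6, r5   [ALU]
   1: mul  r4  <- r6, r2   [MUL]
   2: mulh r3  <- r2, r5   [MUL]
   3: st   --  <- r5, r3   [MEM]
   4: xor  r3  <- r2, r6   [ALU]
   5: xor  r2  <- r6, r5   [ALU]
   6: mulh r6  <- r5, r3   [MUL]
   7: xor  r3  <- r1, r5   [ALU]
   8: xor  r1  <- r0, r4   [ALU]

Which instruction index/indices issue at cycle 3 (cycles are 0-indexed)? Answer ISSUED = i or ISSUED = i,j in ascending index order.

ISSUED = 3,4

  cy0 -> i0 (add.ALU) RAW r2
  cy1 -> i1 (mul.MUL) no-port MUL/MUL
  cy2 -> i2 (mulh.MUL) RAW r3
  cy3 -> i3,i4 (st.MEM xor.ALU) pair
  cy4 -> i5,i6 (xor.ALU mulh.MUL) pair
  cy5 -> i7,i8 (xor.ALU xor.ALU) pair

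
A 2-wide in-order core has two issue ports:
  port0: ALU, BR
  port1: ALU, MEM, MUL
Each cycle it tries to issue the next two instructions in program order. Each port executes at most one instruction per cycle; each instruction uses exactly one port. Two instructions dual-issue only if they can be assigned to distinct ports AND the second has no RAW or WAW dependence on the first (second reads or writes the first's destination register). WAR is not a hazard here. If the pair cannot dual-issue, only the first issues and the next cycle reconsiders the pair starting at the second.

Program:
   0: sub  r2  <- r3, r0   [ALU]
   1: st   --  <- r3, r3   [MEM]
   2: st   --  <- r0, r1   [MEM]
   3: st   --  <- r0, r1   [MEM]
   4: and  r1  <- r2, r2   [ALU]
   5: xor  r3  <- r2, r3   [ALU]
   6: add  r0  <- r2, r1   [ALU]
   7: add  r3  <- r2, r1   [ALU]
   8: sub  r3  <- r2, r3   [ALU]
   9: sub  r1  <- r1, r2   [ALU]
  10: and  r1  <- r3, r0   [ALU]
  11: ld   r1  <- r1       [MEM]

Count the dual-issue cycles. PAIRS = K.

PAIRS = 4

  cy0 -> i0+i1 (sub+st) pair
  cy1 -> i2 (st) no-port MEM/MEM
  cy2 -> i3+i4 (st+and) pair
  cy3 -> i5+i6 (xor+add) pair
  cy4 -> i7 (add) RAW+WAW r3
  cy5 -> i8+i9 (sub+sub) pair
  cy6 -> i10 (and) RAW+WAW r1
  cy7 -> i11 (ld) tail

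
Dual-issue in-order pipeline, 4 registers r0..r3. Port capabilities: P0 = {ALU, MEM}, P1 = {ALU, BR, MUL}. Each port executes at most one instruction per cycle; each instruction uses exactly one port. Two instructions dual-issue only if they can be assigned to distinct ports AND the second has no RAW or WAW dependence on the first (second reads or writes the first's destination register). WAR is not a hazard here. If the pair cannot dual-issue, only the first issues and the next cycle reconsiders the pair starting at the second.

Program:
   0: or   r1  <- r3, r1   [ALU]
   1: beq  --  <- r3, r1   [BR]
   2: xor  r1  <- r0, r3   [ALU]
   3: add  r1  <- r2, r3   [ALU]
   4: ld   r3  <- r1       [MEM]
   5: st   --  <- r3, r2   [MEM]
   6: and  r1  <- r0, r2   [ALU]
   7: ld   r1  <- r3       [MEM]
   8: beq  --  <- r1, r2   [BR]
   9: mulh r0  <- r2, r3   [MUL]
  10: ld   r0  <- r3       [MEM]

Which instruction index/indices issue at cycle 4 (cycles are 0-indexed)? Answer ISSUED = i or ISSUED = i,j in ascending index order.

ISSUED = 5,6

t=0 i0:or ; RAW r1
t=1 i1&i2:beq/xor ; pair
t=2 i3:add ; RAW r1
t=3 i4:ld ; no-port MEM/MEM
t=4 i5&i6:st/and ; pair
t=5 i7:ld ; RAW r1
t=6 i8:beq ; no-port BR/MUL
t=7 i9:mulh ; WAW r0
t=8 i10:ld ; tail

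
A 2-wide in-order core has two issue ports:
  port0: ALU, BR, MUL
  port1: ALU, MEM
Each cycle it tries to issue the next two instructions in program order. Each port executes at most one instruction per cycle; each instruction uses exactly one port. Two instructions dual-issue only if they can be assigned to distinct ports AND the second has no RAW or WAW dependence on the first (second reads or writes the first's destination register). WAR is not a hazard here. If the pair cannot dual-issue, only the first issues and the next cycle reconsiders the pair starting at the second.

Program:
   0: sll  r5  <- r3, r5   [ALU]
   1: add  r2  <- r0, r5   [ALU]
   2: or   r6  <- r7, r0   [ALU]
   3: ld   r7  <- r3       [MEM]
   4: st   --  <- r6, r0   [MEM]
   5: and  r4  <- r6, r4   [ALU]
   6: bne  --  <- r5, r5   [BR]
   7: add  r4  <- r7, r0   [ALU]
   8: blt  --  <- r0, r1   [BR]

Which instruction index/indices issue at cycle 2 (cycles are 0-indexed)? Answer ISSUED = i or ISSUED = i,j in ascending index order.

ISSUED = 3

#0 head=0: sll.ALU i0 RAW r5
#1 head=1: add.ALU or.ALU i1+i2 dual
#2 head=3: ld.MEM i3 no-port MEM/MEM
#3 head=4: st.MEM and.ALU i4+i5 dual
#4 head=6: bne.BR add.ALU i6+i7 dual
#5 head=8: blt.BR i8 tail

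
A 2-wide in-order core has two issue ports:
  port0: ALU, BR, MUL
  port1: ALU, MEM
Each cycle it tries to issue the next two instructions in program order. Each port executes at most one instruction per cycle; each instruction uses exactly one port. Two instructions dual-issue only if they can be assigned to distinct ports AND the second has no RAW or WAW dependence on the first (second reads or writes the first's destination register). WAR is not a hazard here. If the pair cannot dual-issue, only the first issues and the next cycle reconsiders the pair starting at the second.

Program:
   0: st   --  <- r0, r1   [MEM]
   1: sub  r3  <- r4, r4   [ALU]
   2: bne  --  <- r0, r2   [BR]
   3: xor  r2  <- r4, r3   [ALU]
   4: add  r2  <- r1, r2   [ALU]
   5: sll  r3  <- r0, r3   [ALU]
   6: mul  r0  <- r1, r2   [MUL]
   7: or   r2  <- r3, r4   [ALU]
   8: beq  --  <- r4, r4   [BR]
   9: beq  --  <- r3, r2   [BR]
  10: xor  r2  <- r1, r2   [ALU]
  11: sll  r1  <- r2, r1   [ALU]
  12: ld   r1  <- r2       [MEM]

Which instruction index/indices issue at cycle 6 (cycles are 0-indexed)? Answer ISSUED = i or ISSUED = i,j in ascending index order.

ISSUED = 11

#0 head=0: st;sub i0,i1 dual
#1 head=2: bne;xor i2,i3 dual
#2 head=4: add;sll i4,i5 dual
#3 head=6: mul;or i6,i7 dual
#4 head=8: beq i8 no-port BR/BR
#5 head=9: beq;xor i9,i10 dual
#6 head=11: sll i11 WAW r1
#7 head=12: ld i12 tail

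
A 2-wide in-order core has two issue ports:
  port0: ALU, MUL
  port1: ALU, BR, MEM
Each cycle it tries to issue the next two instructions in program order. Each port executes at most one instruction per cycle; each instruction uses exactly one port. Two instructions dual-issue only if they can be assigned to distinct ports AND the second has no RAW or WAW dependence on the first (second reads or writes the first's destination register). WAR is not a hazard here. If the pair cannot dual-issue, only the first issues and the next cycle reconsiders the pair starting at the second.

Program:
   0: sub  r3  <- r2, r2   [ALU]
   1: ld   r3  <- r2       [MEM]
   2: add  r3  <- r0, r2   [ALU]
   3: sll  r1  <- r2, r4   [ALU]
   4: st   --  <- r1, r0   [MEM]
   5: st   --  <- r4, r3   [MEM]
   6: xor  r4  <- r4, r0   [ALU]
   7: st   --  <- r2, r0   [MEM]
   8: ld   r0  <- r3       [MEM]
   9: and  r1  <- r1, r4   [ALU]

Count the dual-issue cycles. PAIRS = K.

PAIRS = 3

0. sub @i0  | WAW r3
1. ld @i1  | WAW r3
2. add+sll @i2+i3  | dual
3. st @i4  | no-port MEM/MEM
4. st+xor @i5+i6  | dual
5. st @i7  | no-port MEM/MEM
6. ld+and @i8+i9  | dual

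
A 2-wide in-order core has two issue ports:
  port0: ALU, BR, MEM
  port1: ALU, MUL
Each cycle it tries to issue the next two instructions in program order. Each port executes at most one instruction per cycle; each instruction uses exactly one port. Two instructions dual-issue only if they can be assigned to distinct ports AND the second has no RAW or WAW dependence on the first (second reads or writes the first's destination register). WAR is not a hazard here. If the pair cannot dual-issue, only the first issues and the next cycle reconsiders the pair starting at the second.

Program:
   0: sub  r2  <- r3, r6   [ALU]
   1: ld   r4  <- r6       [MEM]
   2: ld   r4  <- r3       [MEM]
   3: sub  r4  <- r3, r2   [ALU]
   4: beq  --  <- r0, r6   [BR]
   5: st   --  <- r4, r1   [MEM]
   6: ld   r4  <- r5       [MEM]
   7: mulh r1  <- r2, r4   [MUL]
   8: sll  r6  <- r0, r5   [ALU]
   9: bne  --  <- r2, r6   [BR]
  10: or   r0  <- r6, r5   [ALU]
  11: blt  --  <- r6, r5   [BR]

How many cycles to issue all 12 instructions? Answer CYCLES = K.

c0: i0,i1 sub+ld  dual
c1: i2 ld  WAW r4
c2: i3,i4 sub+beq  dual
c3: i5 st  no-port MEM/MEM
c4: i6 ld  RAW r4
c5: i7,i8 mulh+sll  dual
c6: i9,i10 bne+or  dual
c7: i11 blt  tail

CYCLES = 8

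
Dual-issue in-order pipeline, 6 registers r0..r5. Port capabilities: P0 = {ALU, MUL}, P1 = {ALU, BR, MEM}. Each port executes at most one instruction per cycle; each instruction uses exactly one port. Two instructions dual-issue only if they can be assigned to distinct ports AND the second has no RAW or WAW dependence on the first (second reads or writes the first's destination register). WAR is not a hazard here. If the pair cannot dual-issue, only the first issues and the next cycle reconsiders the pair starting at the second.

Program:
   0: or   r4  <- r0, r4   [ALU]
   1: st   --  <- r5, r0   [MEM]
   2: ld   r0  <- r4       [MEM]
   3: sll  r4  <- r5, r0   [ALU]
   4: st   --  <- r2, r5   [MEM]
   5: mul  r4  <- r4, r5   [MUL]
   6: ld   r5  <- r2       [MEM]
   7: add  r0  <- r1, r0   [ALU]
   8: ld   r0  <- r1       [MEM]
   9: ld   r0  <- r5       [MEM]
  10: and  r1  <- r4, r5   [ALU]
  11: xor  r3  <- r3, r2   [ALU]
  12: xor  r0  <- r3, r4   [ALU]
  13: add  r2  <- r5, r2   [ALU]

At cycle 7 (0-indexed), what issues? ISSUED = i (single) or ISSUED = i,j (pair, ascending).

#0 head=0: or st i0&i1 dual
#1 head=2: ld i2 RAW r0
#2 head=3: sll st i3&i4 dual
#3 head=5: mul ld i5&i6 dual
#4 head=7: add i7 WAW r0
#5 head=8: ld i8 no-port MEM/MEM
#6 head=9: ld and i9&i10 dual
#7 head=11: xor i11 RAW r3
#8 head=12: xor add i12&i13 dual

ISSUED = 11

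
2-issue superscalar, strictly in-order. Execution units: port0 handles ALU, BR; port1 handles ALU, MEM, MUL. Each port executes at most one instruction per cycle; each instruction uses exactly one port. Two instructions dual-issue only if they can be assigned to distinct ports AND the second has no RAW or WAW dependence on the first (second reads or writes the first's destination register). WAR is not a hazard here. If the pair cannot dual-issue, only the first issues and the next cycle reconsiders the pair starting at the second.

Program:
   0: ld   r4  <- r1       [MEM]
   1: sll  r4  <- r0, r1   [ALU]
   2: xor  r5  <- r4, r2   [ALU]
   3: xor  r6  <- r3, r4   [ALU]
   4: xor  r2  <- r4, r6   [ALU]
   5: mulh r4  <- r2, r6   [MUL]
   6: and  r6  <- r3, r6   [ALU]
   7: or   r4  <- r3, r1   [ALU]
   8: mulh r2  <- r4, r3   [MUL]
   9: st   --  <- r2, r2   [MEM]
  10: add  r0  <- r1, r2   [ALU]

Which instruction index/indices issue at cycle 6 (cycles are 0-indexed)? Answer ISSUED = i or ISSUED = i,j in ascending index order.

t=0 i0:ld ; WAW r4
t=1 i1:sll ; RAW r4
t=2 i2&i3:xor/xor ; 2-wide
t=3 i4:xor ; RAW r2
t=4 i5&i6:mulh/and ; 2-wide
t=5 i7:or ; RAW r4
t=6 i8:mulh ; no-port MUL/MEM
t=7 i9&i10:st/add ; 2-wide

ISSUED = 8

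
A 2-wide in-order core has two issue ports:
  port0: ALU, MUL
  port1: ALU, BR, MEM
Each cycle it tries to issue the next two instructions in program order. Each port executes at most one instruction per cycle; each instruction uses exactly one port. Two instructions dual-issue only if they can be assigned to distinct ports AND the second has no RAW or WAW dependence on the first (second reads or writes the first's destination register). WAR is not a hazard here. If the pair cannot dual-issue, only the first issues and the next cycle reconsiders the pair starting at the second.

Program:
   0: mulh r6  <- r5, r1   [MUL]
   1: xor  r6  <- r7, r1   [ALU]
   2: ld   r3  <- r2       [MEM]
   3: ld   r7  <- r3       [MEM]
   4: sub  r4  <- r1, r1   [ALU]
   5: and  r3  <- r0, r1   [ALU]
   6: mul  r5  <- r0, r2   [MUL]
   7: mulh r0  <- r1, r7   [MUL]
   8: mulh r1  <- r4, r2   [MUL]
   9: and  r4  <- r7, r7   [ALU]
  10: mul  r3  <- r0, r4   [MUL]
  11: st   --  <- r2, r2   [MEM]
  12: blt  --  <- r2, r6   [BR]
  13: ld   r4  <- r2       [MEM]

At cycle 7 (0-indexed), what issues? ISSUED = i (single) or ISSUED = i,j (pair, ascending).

ISSUED = 12

0. mulh @i0  | WAW r6
1. xor;ld @i1/i2  | pair
2. ld;sub @i3/i4  | pair
3. and;mul @i5/i6  | pair
4. mulh @i7  | no-port MUL/MUL
5. mulh;and @i8/i9  | pair
6. mul;st @i10/i11  | pair
7. blt @i12  | no-port BR/MEM
8. ld @i13  | tail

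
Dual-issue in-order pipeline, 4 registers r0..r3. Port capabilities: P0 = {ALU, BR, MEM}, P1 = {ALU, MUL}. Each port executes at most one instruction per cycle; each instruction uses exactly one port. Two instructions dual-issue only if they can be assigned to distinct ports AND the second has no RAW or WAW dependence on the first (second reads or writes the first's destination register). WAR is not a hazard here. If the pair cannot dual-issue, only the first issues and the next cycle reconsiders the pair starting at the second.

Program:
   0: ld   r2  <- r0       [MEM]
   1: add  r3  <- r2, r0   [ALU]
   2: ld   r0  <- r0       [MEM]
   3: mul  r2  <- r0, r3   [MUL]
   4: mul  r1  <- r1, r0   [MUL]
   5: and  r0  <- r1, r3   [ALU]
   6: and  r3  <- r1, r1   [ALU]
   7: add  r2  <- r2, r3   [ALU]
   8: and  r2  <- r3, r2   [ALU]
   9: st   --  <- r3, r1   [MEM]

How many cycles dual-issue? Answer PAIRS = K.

c0: i0 ld.MEM  RAW r2
c1: i1/i2 add.ALU+ld.MEM  pair
c2: i3 mul.MUL  no-port MUL/MUL
c3: i4 mul.MUL  RAW r1
c4: i5/i6 and.ALU+and.ALU  pair
c5: i7 add.ALU  RAW+WAW r2
c6: i8/i9 and.ALU+st.MEM  pair

PAIRS = 3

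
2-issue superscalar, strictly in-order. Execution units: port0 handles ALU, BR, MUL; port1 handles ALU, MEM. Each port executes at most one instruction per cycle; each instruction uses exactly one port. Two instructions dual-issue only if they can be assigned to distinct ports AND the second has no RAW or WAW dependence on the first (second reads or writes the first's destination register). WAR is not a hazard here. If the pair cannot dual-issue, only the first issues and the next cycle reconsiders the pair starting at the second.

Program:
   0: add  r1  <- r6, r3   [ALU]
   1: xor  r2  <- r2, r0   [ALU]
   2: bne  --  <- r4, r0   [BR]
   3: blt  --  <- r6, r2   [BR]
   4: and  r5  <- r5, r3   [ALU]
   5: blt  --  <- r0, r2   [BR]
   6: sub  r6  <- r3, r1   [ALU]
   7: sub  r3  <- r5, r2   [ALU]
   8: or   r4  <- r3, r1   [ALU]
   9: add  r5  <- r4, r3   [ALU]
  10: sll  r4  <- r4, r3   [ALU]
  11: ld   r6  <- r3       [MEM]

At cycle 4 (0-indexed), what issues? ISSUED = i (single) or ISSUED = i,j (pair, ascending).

ISSUED = 7

[0] i0&i1  add.ALU xor.ALU  -- 2-wide
[1] i2  bne.BR  -- no-port BR/BR
[2] i3&i4  blt.BR and.ALU  -- 2-wide
[3] i5&i6  blt.BR sub.ALU  -- 2-wide
[4] i7  sub.ALU  -- RAW r3
[5] i8  or.ALU  -- RAW r4
[6] i9&i10  add.ALU sll.ALU  -- 2-wide
[7] i11  ld.MEM  -- tail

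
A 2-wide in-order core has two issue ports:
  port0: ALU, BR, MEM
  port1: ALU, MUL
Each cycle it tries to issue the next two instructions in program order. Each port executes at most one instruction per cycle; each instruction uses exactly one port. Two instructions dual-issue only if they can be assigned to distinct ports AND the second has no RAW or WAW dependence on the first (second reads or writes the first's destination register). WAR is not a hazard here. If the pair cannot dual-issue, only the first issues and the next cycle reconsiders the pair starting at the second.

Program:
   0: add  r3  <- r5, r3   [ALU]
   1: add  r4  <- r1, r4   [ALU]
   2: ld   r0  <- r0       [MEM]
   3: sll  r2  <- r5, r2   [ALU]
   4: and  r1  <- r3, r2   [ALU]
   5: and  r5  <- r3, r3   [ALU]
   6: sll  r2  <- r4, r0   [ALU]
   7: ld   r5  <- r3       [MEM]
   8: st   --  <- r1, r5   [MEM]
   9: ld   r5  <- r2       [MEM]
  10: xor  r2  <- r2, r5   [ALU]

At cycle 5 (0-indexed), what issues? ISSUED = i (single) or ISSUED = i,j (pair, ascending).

  cy0 -> i0,i1 (add/add) dual
  cy1 -> i2,i3 (ld/sll) dual
  cy2 -> i4,i5 (and/and) dual
  cy3 -> i6,i7 (sll/ld) dual
  cy4 -> i8 (st) no-port MEM/MEM
  cy5 -> i9 (ld) RAW r5
  cy6 -> i10 (xor) tail

ISSUED = 9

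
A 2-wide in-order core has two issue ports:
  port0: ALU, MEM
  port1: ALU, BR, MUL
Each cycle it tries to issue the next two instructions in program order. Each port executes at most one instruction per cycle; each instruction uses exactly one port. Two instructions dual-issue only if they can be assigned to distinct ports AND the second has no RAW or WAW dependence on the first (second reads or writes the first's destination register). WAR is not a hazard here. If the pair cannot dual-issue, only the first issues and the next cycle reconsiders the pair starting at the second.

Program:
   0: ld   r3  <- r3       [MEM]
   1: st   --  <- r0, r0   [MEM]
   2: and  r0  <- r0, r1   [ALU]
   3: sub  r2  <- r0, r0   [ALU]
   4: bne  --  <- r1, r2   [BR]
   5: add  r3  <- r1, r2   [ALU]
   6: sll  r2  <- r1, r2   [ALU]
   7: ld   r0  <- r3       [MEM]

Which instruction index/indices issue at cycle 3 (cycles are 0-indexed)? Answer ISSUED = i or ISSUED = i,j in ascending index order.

ISSUED = 4,5

[0] i0  ld.MEM  -- no-port MEM/MEM
[1] i1&i2  st.MEM;and.ALU  -- pair
[2] i3  sub.ALU  -- RAW r2
[3] i4&i5  bne.BR;add.ALU  -- pair
[4] i6&i7  sll.ALU;ld.MEM  -- pair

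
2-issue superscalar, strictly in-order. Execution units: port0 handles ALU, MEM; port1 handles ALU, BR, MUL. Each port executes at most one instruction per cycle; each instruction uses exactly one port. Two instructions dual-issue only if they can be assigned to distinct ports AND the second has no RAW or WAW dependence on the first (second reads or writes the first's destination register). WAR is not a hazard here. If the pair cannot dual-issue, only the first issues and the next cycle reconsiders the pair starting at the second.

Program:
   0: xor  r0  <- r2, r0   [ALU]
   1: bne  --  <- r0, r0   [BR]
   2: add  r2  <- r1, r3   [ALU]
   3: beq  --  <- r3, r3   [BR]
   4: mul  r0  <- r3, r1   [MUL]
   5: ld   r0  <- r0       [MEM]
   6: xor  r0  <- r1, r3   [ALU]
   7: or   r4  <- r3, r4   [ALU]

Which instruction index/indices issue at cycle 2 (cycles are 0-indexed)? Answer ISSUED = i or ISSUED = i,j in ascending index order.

ISSUED = 3

0. xor.ALU @i0  | RAW r0
1. bne.BR/add.ALU @i1,i2  | pair
2. beq.BR @i3  | no-port BR/MUL
3. mul.MUL @i4  | RAW+WAW r0
4. ld.MEM @i5  | WAW r0
5. xor.ALU/or.ALU @i6,i7  | pair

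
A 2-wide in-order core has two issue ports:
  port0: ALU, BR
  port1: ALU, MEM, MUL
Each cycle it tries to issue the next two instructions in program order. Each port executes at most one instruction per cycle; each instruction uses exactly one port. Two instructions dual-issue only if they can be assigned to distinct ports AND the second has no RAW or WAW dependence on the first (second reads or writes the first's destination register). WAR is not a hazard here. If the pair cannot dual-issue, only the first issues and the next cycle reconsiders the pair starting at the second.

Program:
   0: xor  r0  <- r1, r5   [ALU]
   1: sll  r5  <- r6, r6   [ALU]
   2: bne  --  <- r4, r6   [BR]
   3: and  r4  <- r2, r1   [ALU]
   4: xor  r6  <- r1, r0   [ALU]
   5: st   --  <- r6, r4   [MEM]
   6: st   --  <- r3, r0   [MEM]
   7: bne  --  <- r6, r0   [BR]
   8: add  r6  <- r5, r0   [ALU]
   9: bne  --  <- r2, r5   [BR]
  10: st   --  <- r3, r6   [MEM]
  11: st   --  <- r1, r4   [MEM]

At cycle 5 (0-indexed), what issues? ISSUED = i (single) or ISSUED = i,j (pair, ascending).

0. xor.ALU sll.ALU @i0,i1  | 2-wide
1. bne.BR and.ALU @i2,i3  | 2-wide
2. xor.ALU @i4  | RAW r6
3. st.MEM @i5  | no-port MEM/MEM
4. st.MEM bne.BR @i6,i7  | 2-wide
5. add.ALU bne.BR @i8,i9  | 2-wide
6. st.MEM @i10  | no-port MEM/MEM
7. st.MEM @i11  | tail

ISSUED = 8,9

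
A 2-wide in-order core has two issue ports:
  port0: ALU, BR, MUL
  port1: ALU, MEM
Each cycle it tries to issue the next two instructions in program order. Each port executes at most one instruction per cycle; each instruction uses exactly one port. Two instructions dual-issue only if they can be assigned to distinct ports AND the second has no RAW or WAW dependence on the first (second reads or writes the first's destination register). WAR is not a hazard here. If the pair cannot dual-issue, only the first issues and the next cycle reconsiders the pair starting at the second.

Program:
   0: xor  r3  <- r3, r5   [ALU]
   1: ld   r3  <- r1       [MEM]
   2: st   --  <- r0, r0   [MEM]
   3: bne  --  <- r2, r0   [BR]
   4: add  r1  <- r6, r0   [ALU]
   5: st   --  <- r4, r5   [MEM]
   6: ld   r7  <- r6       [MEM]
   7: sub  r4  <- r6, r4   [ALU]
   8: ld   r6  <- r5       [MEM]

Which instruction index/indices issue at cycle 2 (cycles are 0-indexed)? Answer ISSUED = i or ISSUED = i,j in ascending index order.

ISSUED = 2,3

#0 head=0: xor.ALU i0 WAW r3
#1 head=1: ld.MEM i1 no-port MEM/MEM
#2 head=2: st.MEM bne.BR i2+i3 2-wide
#3 head=4: add.ALU st.MEM i4+i5 2-wide
#4 head=6: ld.MEM sub.ALU i6+i7 2-wide
#5 head=8: ld.MEM i8 tail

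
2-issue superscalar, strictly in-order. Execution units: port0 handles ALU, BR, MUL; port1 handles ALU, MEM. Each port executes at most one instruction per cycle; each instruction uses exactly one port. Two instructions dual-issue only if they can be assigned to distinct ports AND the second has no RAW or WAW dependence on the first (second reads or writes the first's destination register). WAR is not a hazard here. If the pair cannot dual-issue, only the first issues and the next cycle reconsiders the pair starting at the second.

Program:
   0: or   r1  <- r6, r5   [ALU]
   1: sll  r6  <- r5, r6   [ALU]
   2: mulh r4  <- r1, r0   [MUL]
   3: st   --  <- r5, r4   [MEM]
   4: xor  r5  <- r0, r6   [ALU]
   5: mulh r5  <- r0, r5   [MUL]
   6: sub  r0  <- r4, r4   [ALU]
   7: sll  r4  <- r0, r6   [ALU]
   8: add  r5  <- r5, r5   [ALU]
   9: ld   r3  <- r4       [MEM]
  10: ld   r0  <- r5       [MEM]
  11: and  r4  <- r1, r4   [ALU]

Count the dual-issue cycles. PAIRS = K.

PAIRS = 5

#0 head=0: or.ALU/sll.ALU i0+i1 pair
#1 head=2: mulh.MUL i2 RAW r4
#2 head=3: st.MEM/xor.ALU i3+i4 pair
#3 head=5: mulh.MUL/sub.ALU i5+i6 pair
#4 head=7: sll.ALU/add.ALU i7+i8 pair
#5 head=9: ld.MEM i9 no-port MEM/MEM
#6 head=10: ld.MEM/and.ALU i10+i11 pair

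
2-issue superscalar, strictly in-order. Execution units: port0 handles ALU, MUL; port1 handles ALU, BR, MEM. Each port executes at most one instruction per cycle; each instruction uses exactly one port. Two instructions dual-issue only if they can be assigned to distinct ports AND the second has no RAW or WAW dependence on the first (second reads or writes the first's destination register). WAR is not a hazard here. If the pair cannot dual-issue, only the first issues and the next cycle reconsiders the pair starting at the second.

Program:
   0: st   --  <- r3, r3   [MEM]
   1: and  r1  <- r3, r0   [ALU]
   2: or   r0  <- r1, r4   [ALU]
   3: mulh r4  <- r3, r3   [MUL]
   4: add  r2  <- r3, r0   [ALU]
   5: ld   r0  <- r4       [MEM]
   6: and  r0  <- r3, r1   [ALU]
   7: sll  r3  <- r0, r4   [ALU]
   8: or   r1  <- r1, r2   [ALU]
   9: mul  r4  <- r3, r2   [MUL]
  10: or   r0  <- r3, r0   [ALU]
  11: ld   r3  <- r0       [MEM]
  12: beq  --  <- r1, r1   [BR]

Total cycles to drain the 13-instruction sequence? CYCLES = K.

CYCLES = 8

  cy0 -> i0,i1 (st/and) 2-wide
  cy1 -> i2,i3 (or/mulh) 2-wide
  cy2 -> i4,i5 (add/ld) 2-wide
  cy3 -> i6 (and) RAW r0
  cy4 -> i7,i8 (sll/or) 2-wide
  cy5 -> i9,i10 (mul/or) 2-wide
  cy6 -> i11 (ld) no-port MEM/BR
  cy7 -> i12 (beq) tail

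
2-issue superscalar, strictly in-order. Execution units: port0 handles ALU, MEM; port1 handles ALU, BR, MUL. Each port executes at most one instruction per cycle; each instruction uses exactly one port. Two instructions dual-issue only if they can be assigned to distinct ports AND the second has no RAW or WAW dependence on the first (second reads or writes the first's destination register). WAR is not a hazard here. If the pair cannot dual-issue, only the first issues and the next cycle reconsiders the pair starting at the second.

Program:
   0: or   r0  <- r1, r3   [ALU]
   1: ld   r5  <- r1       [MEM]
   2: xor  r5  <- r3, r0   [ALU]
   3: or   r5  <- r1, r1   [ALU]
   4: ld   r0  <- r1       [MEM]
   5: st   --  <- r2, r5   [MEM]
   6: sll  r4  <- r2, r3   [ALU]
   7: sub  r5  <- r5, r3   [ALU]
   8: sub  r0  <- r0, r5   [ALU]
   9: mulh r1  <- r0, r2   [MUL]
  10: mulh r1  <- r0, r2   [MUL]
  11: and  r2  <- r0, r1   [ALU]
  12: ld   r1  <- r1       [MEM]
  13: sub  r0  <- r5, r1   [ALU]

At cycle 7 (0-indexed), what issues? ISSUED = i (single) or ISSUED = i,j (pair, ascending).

c0: i0&i1 or.ALU ld.MEM  2-wide
c1: i2 xor.ALU  WAW r5
c2: i3&i4 or.ALU ld.MEM  2-wide
c3: i5&i6 st.MEM sll.ALU  2-wide
c4: i7 sub.ALU  RAW r5
c5: i8 sub.ALU  RAW r0
c6: i9 mulh.MUL  no-port MUL/MUL
c7: i10 mulh.MUL  RAW r1
c8: i11&i12 and.ALU ld.MEM  2-wide
c9: i13 sub.ALU  tail

ISSUED = 10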